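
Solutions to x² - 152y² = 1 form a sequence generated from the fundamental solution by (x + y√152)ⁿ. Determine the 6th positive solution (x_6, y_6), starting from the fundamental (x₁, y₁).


Step 1: Find the fundamental solution (x₁, y₁) of x² - 152y² = 1.
  Expand √152 as a continued fraction. a₀ = ⌊√152⌋ = 12; iterate m_{k+1} = d_k·a_k − m_k, d_{k+1} = (152 − m_{k+1}²)/d_k, a_{k+1} = ⌊(a₀ + m_{k+1})/d_{k+1}⌋ (starting m₀ = 0, d₀ = 1), with convergents p_k = a_k·p_{k-1} + p_{k-2}, q_k = a_k·q_{k-1} + q_{k-2} (p₋₁ = 1, q₋₁ = 0):
  k = 0: a₀ = 12; p₀/q₀ = 12/1; p₀² − 152·q₀² = 144 − 152 = -8.
  k = 1: m = 12, d = 8, a = ⌊(12 + 12)/8⌋ = 3; p/q = (3·12 + 1)/(3·1 + 0) = 37/3; p² − 152·q² = 1369 − 1368 = 1.
  The first convergent with p² − 152·q² = 1 gives the fundamental solution (x₁, y₁) = (37, 3).
Step 2: Apply the recurrence (x_{n+1}, y_{n+1}) = (x₁x_n + 152y₁y_n, x₁y_n + y₁x_n) repeatedly.
  From (x_1, y_1) = (37, 3): x_2 = 37·37 + 152·3·3 = 2737; y_2 = 37·3 + 3·37 = 222.
  From (x_2, y_2) = (2737, 222): x_3 = 37·2737 + 152·3·222 = 202501; y_3 = 37·222 + 3·2737 = 16425.
  From (x_3, y_3) = (202501, 16425): x_4 = 37·202501 + 152·3·16425 = 14982337; y_4 = 37·16425 + 3·202501 = 1215228.
  From (x_4, y_4) = (14982337, 1215228): x_5 = 37·14982337 + 152·3·1215228 = 1108490437; y_5 = 37·1215228 + 3·14982337 = 89910447.
  From (x_5, y_5) = (1108490437, 89910447): x_6 = 37·1108490437 + 152·3·89910447 = 82013310001; y_6 = 37·89910447 + 3·1108490437 = 6652157850.
Step 3: Verify x_6² - 152·y_6² = 6726183017320126620001 - 6726183017320126620000 = 1 (should be 1). ✓

(x_1, y_1) = (37, 3); (x_6, y_6) = (82013310001, 6652157850).


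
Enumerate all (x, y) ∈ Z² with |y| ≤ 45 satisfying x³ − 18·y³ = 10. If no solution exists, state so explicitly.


The equation is x³ - 18y³ = 10. For fixed y, x³ = 18·y³ + 10, so a solution requires the RHS to be a perfect cube.
Strategy: iterate y from -45 to 45, compute RHS = 18·y³ + 10, and check whether it is a (positive or negative) perfect cube.
Check small values of y:
  y = 0: RHS = 10 is not a perfect cube.
  y = 1: RHS = 28 is not a perfect cube.
  y = -1: RHS = -8 = (-2)³ ⇒ x = -2 works.
  y = 2: RHS = 154 is not a perfect cube.
  y = -2: RHS = -134 is not a perfect cube.
  y = 3: RHS = 496 is not a perfect cube.
  y = -3: RHS = -476 is not a perfect cube.
Continuing the search up to |y| = 45 finds no further solutions beyond those listed.
Collected solutions: (-2, -1).

Solutions (with |y| ≤ 45): (-2, -1).


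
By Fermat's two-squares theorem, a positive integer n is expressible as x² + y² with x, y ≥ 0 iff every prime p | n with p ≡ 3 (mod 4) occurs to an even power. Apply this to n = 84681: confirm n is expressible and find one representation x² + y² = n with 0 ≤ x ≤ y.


Step 1: Factor n = 84681 = 3^2 · 97^2.
Step 2: Check the mod-4 condition on each prime factor: 3 ≡ 3 (mod 4), exponent 2 (must be even); 97 ≡ 1 (mod 4), exponent 2.
All primes ≡ 3 (mod 4) appear to even exponent (or don't appear), so by the two-squares theorem n IS expressible as a sum of two squares.
Step 3: Build a representation. Group n = k² · m with k = 3 and m = 97 · 97 = 9409 (a product of primes ≡ 1 (mod 4)); a representation of m scales to one of n via (k·x)² + (k·y)² = k²(x² + y²). Each prime p ≡ 1 (mod 4) is itself a sum of two squares; find a² by testing p − a² for a perfect square:
  97: 97 − 1² = 96, 97 − 2² = 93, 97 − 3² = 88, 97 − 4² = 81 = 9² ⇒ 97 = 4² + 9².
  Combine using the Brahmagupta–Fibonacci identity (a² + b²)(c² + d²) = (ac − bd)² + (ad + bc)² = (ac + bd)² + (ad − bc)²:
  97 · 97 = 9409: from (4² + 9²)(4² + 9²), take (4·4 − 9·9, 4·9 + 9·4) = (16 − 81, 36 + 36) = (-65, 72); dropping signs (only squares matter) gives (65, 72); check 65² + 72² = 4225 + 5184 = 9409 ✓.
  Scale by k = 3: (3·65, 3·72) = (195, 216).
Step 4: Order so x ≤ y and verify: 195² + 216² = 38025 + 46656 = 84681 = n. ✓

n = 84681 = 195² + 216² (one valid representation with x ≤ y).


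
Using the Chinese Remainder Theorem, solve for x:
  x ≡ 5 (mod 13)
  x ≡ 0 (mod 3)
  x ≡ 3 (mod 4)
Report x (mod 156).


Moduli 13, 3, 4 are pairwise coprime; by CRT there is a unique solution modulo M = 13 · 3 · 4 = 156.
Solve pairwise, accumulating the modulus:
  Start with x ≡ 5 (mod 13).
  Combine with x ≡ 0 (mod 3): since gcd(13, 3) = 1, we get a unique residue mod 39.
    Write x = 5 + 13·t and substitute into x ≡ 0 (mod 3): 13·t ≡ 0 − 5 = -5 (mod 3).
    Reduce coefficients mod 3: 1·t ≡ 1 (mod 3).
    So t ≡ 1 (mod 3).
    Then x = 5 + 13·1 = 18, valid modulo lcm(13, 3) = 39: x ≡ 18 (mod 39).
  Combine with x ≡ 3 (mod 4): since gcd(39, 4) = 1, we get a unique residue mod 156.
    Write x = 18 + 39·t and substitute into x ≡ 3 (mod 4): 39·t ≡ 3 − 18 = -15 (mod 4).
    Reduce coefficients mod 4: 3·t ≡ 1 (mod 4).
    The inverse of 3 mod 4 is 3 (since 3·3 = 9 = 2·4 + 1), so t ≡ 3·1 = 3 ≡ 3 (mod 4).
    Then x = 18 + 39·3 = 135, valid modulo lcm(39, 4) = 156: x ≡ 135 (mod 156).
Verify: 135 mod 13 = 5 ✓, 135 mod 3 = 0 ✓, 135 mod 4 = 3 ✓.

x ≡ 135 (mod 156).


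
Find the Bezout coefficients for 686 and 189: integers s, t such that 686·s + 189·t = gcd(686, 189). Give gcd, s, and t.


Euclidean algorithm on (686, 189) — divide until remainder is 0:
  686 = 3 · 189 + 119
  189 = 1 · 119 + 70
  119 = 1 · 70 + 49
  70 = 1 · 49 + 21
  49 = 2 · 21 + 7
  21 = 3 · 7 + 0
gcd(686, 189) = 7.
Track Bezout coefficients alongside the remainders: start with r₀ = 686 = a·1 + b·0 (s = 1, t = 0) and r₁ = 189 = a·0 + b·1 (s = 0, t = 1); each new remainder r_{k+1} = r_{k-1} − q_k·r_k inherits s_{k+1} = s_{k-1} − q_k·s_k, t_{k+1} = t_{k-1} − q_k·t_k, so r_k = a·s_k + b·t_k at every step:
  q = 3: r = 119, s = 1 − 3·0 = 1, t = 0 − 3·1 = -3  (check: 686·1 + 189·(-3) = 119)
  q = 1: r = 70, s = 0 − 1·1 = -1, t = 1 − 1·(-3) = 4  (check: 686·(-1) + 189·4 = 70)
  q = 1: r = 49, s = 1 − 1·(-1) = 2, t = -3 − 1·4 = -7  (check: 686·2 + 189·(-7) = 49)
  q = 1: r = 21, s = -1 − 1·2 = -3, t = 4 − 1·(-7) = 11  (check: 686·(-3) + 189·11 = 21)
  q = 2: r = 7, s = 2 − 2·(-3) = 8, t = -7 − 2·11 = -29  (check: 686·8 + 189·(-29) = 7)
The row with r = 7 (the gcd) gives the Bezout coefficients s = 8, t = -29.
Result: 686 · (8) + 189 · (-29) = 7.

gcd(686, 189) = 7; s = 8, t = -29 (check: 686·8 + 189·(-29) = 7).


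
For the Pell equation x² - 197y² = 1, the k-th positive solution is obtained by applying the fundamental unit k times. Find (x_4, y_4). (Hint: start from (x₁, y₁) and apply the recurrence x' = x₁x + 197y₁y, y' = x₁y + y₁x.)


Step 1: Find the fundamental solution (x₁, y₁) of x² - 197y² = 1.
  Expand √197 as a continued fraction. a₀ = ⌊√197⌋ = 14; iterate m_{k+1} = d_k·a_k − m_k, d_{k+1} = (197 − m_{k+1}²)/d_k, a_{k+1} = ⌊(a₀ + m_{k+1})/d_{k+1}⌋ (starting m₀ = 0, d₀ = 1), with convergents p_k = a_k·p_{k-1} + p_{k-2}, q_k = a_k·q_{k-1} + q_{k-2} (p₋₁ = 1, q₋₁ = 0):
  k = 0: a₀ = 14; p₀/q₀ = 14/1; p₀² − 197·q₀² = 196 − 197 = -1.
  k = 1: m = 14, d = 1, a = ⌊(14 + 14)/1⌋ = 28; p/q = (28·14 + 1)/(28·1 + 0) = 393/28; p² − 197·q² = 154449 − 154448 = 1.
  The first convergent with p² − 197·q² = 1 gives the fundamental solution (x₁, y₁) = (393, 28).
Step 2: Apply the recurrence (x_{n+1}, y_{n+1}) = (x₁x_n + 197y₁y_n, x₁y_n + y₁x_n) repeatedly.
  From (x_1, y_1) = (393, 28): x_2 = 393·393 + 197·28·28 = 308897; y_2 = 393·28 + 28·393 = 22008.
  From (x_2, y_2) = (308897, 22008): x_3 = 393·308897 + 197·28·22008 = 242792649; y_3 = 393·22008 + 28·308897 = 17298260.
  From (x_3, y_3) = (242792649, 17298260): x_4 = 393·242792649 + 197·28·17298260 = 190834713217; y_4 = 393·17298260 + 28·242792649 = 13596410352.
Step 3: Verify x_4² - 197·y_4² = 36417887768614634489089 - 36417887768614634489088 = 1 (should be 1). ✓

(x_1, y_1) = (393, 28); (x_4, y_4) = (190834713217, 13596410352).


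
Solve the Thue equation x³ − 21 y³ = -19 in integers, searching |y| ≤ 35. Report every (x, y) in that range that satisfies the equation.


The equation is x³ - 21y³ = -19. For fixed y, x³ = 21·y³ − 19, so a solution requires the RHS to be a perfect cube.
Strategy: iterate y from -35 to 35, compute RHS = 21·y³ − 19, and check whether it is a (positive or negative) perfect cube.
Check small values of y:
  y = 0: RHS = -19 is not a perfect cube.
  y = 1: RHS = 2 is not a perfect cube.
  y = -1: RHS = -40 is not a perfect cube.
  y = 2: RHS = 149 is not a perfect cube.
  y = -2: RHS = -187 is not a perfect cube.
  y = 3: RHS = 548 is not a perfect cube.
  y = -3: RHS = -586 is not a perfect cube.
Continuing the search up to |y| = 35 finds no solutions either.
No (x, y) in the scanned range satisfies the equation.

No integer solutions with |y| ≤ 35.


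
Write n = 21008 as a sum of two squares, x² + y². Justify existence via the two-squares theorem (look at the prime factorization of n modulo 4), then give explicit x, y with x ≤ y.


Step 1: Factor n = 21008 = 2^4 · 13 · 101.
Step 2: Check the mod-4 condition on each prime factor: 2 = 2 (special); 13 ≡ 1 (mod 4), exponent 1; 101 ≡ 1 (mod 4), exponent 1.
All primes ≡ 3 (mod 4) appear to even exponent (or don't appear), so by the two-squares theorem n IS expressible as a sum of two squares.
Step 3: Build a representation. Group n = k² · m with k = 4 and m = 13 · 101 = 1313 (a product of primes ≡ 1 (mod 4)); a representation of m scales to one of n via (k·x)² + (k·y)² = k²(x² + y²). Each prime p ≡ 1 (mod 4) is itself a sum of two squares; find a² by testing p − a² for a perfect square:
  13: 13 − 1² = 12, 13 − 2² = 9 = 3² ⇒ 13 = 2² + 3².
  101: 101 − 1² = 100 = 10² ⇒ 101 = 1² + 10².
  Combine using the Brahmagupta–Fibonacci identity (a² + b²)(c² + d²) = (ac − bd)² + (ad + bc)² = (ac + bd)² + (ad − bc)²:
  13 · 101 = 1313: from (2² + 3²)(1² + 10²), take (2·1 − 3·10, 2·10 + 3·1) = (2 − 30, 20 + 3) = (-28, 23); dropping signs (only squares matter) gives (28, 23); check 28² + 23² = 784 + 529 = 1313 ✓.
  Scale by k = 4: (4·28, 4·23) = (112, 92).
Step 4: Order so x ≤ y and verify: 92² + 112² = 8464 + 12544 = 21008 = n. ✓

n = 21008 = 92² + 112² (one valid representation with x ≤ y).


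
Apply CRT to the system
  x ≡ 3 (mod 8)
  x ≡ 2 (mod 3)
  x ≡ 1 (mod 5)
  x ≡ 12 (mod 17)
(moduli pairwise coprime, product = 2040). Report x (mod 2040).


Product of moduli M = 8 · 3 · 5 · 17 = 2040.
Merge one congruence at a time:
  Start: x ≡ 3 (mod 8).
  Combine with x ≡ 2 (mod 3); new modulus lcm = 24.
    Write x = 3 + 8·t and substitute into x ≡ 2 (mod 3): 8·t ≡ 2 − 3 = -1 (mod 3).
    Reduce coefficients mod 3: 2·t ≡ 2 (mod 3).
    The inverse of 2 mod 3 is 2 (since 2·2 = 4 = 1·3 + 1), so t ≡ 2·2 = 4 ≡ 1 (mod 3).
    Then x = 3 + 8·1 = 11, valid modulo lcm(8, 3) = 24: x ≡ 11 (mod 24).
  Combine with x ≡ 1 (mod 5); new modulus lcm = 120.
    Write x = 11 + 24·t and substitute into x ≡ 1 (mod 5): 24·t ≡ 1 − 11 = -10 (mod 5).
    Reduce coefficients mod 5: 4·t ≡ 0 (mod 5).
    The inverse of 4 mod 5 is 4 (since 4·4 = 16 = 3·5 + 1), so t ≡ 4·0 = 0 ≡ 0 (mod 5).
    Then x = 11 + 24·0 = 11, valid modulo lcm(24, 5) = 120: x ≡ 11 (mod 120).
  Combine with x ≡ 12 (mod 17); new modulus lcm = 2040.
    Write x = 11 + 120·t and substitute into x ≡ 12 (mod 17): 120·t ≡ 12 − 11 = 1 (mod 17).
    Reduce coefficients mod 17: 1·t ≡ 1 (mod 17).
    So t ≡ 1 (mod 17).
    Then x = 11 + 120·1 = 131, valid modulo lcm(120, 17) = 2040: x ≡ 131 (mod 2040).
Verify against each original: 131 mod 8 = 3, 131 mod 3 = 2, 131 mod 5 = 1, 131 mod 17 = 12.

x ≡ 131 (mod 2040).


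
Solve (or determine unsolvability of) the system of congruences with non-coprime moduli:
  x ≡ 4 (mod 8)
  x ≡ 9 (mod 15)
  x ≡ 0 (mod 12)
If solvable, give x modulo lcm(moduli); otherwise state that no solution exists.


Moduli 8, 15, 12 are not pairwise coprime, so CRT works modulo lcm(m_i) when all pairwise compatibility conditions hold.
Pairwise compatibility: gcd(m_i, m_j) must divide a_i - a_j for every pair.
Merge one congruence at a time:
  Start: x ≡ 4 (mod 8).
  Combine with x ≡ 9 (mod 15): gcd(8, 15) = 1; 9 - 4 = 5, which IS divisible by 1, so compatible.
    Write x = 4 + 8·t and substitute into x ≡ 9 (mod 15): 8·t ≡ 9 − 4 = 5 (mod 15).
    The inverse of 8 mod 15 is 2 (since 8·2 = 16 = 1·15 + 1), so t ≡ 2·5 = 10 ≡ 10 (mod 15).
    Then x = 4 + 8·10 = 84, valid modulo lcm(8, 15) = 120: x ≡ 84 (mod 120).
  Combine with x ≡ 0 (mod 12): gcd(120, 12) = 12; 0 - 84 = -84, which IS divisible by 12, so compatible.
    Write x = 84 + 120·t and substitute into x ≡ 0 (mod 12): 120·t ≡ 0 − 84 = -84 (mod 12).
    Divide the congruence (and modulus) by g = 12: 10·t ≡ -7 (mod 1).
    Modulo 1 every t works; take t = 0.
    Then x = 84 + 120·0 = 84, valid modulo lcm(120, 12) = 120: x ≡ 84 (mod 120).
Verify: 84 mod 8 = 4, 84 mod 15 = 9, 84 mod 12 = 0.

x ≡ 84 (mod 120).


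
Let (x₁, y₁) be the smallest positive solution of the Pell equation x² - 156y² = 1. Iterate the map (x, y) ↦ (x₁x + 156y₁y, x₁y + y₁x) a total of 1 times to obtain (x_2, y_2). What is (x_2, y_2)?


Step 1: Find the fundamental solution (x₁, y₁) of x² - 156y² = 1.
  Expand √156 as a continued fraction. a₀ = ⌊√156⌋ = 12; iterate m_{k+1} = d_k·a_k − m_k, d_{k+1} = (156 − m_{k+1}²)/d_k, a_{k+1} = ⌊(a₀ + m_{k+1})/d_{k+1}⌋ (starting m₀ = 0, d₀ = 1), with convergents p_k = a_k·p_{k-1} + p_{k-2}, q_k = a_k·q_{k-1} + q_{k-2} (p₋₁ = 1, q₋₁ = 0):
  k = 0: a₀ = 12; p₀/q₀ = 12/1; p₀² − 156·q₀² = 144 − 156 = -12.
  k = 1: m = 12, d = 12, a = ⌊(12 + 12)/12⌋ = 2; p/q = (2·12 + 1)/(2·1 + 0) = 25/2; p² − 156·q² = 625 − 624 = 1.
  The first convergent with p² − 156·q² = 1 gives the fundamental solution (x₁, y₁) = (25, 2).
Step 2: Apply the recurrence (x_{n+1}, y_{n+1}) = (x₁x_n + 156y₁y_n, x₁y_n + y₁x_n) repeatedly.
  From (x_1, y_1) = (25, 2): x_2 = 25·25 + 156·2·2 = 1249; y_2 = 25·2 + 2·25 = 100.
Step 3: Verify x_2² - 156·y_2² = 1560001 - 1560000 = 1 (should be 1). ✓

(x_1, y_1) = (25, 2); (x_2, y_2) = (1249, 100).


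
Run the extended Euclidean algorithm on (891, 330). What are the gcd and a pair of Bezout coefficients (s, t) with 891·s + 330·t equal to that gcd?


Euclidean algorithm on (891, 330) — divide until remainder is 0:
  891 = 2 · 330 + 231
  330 = 1 · 231 + 99
  231 = 2 · 99 + 33
  99 = 3 · 33 + 0
gcd(891, 330) = 33.
Track Bezout coefficients alongside the remainders: start with r₀ = 891 = a·1 + b·0 (s = 1, t = 0) and r₁ = 330 = a·0 + b·1 (s = 0, t = 1); each new remainder r_{k+1} = r_{k-1} − q_k·r_k inherits s_{k+1} = s_{k-1} − q_k·s_k, t_{k+1} = t_{k-1} − q_k·t_k, so r_k = a·s_k + b·t_k at every step:
  q = 2: r = 231, s = 1 − 2·0 = 1, t = 0 − 2·1 = -2  (check: 891·1 + 330·(-2) = 231)
  q = 1: r = 99, s = 0 − 1·1 = -1, t = 1 − 1·(-2) = 3  (check: 891·(-1) + 330·3 = 99)
  q = 2: r = 33, s = 1 − 2·(-1) = 3, t = -2 − 2·3 = -8  (check: 891·3 + 330·(-8) = 33)
The row with r = 33 (the gcd) gives the Bezout coefficients s = 3, t = -8.
Result: 891 · (3) + 330 · (-8) = 33.

gcd(891, 330) = 33; s = 3, t = -8 (check: 891·3 + 330·(-8) = 33).


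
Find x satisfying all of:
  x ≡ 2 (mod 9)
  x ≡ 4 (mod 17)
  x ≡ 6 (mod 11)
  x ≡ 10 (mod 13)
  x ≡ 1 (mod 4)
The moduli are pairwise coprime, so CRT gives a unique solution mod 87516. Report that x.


Product of moduli M = 9 · 17 · 11 · 13 · 4 = 87516.
Merge one congruence at a time:
  Start: x ≡ 2 (mod 9).
  Combine with x ≡ 4 (mod 17); new modulus lcm = 153.
    Write x = 2 + 9·t and substitute into x ≡ 4 (mod 17): 9·t ≡ 4 − 2 = 2 (mod 17).
    The inverse of 9 mod 17 is 2 (since 9·2 = 18 = 1·17 + 1), so t ≡ 2·2 = 4 ≡ 4 (mod 17).
    Then x = 2 + 9·4 = 38, valid modulo lcm(9, 17) = 153: x ≡ 38 (mod 153).
  Combine with x ≡ 6 (mod 11); new modulus lcm = 1683.
    Write x = 38 + 153·t and substitute into x ≡ 6 (mod 11): 153·t ≡ 6 − 38 = -32 (mod 11).
    Reduce coefficients mod 11: 10·t ≡ 1 (mod 11).
    The inverse of 10 mod 11 is 10 (since 10·10 = 100 = 9·11 + 1), so t ≡ 10·1 = 10 ≡ 10 (mod 11).
    Then x = 38 + 153·10 = 1568, valid modulo lcm(153, 11) = 1683: x ≡ 1568 (mod 1683).
  Combine with x ≡ 10 (mod 13); new modulus lcm = 21879.
    Write x = 1568 + 1683·t and substitute into x ≡ 10 (mod 13): 1683·t ≡ 10 − 1568 = -1558 (mod 13).
    Reduce coefficients mod 13: 6·t ≡ 2 (mod 13).
    The inverse of 6 mod 13 is 11 (since 6·11 = 66 = 5·13 + 1), so t ≡ 11·2 = 22 ≡ 9 (mod 13).
    Then x = 1568 + 1683·9 = 16715, valid modulo lcm(1683, 13) = 21879: x ≡ 16715 (mod 21879).
  Combine with x ≡ 1 (mod 4); new modulus lcm = 87516.
    Write x = 16715 + 21879·t and substitute into x ≡ 1 (mod 4): 21879·t ≡ 1 − 16715 = -16714 (mod 4).
    Reduce coefficients mod 4: 3·t ≡ 2 (mod 4).
    The inverse of 3 mod 4 is 3 (since 3·3 = 9 = 2·4 + 1), so t ≡ 3·2 = 6 ≡ 2 (mod 4).
    Then x = 16715 + 21879·2 = 60473, valid modulo lcm(21879, 4) = 87516: x ≡ 60473 (mod 87516).
Verify against each original: 60473 mod 9 = 2, 60473 mod 17 = 4, 60473 mod 11 = 6, 60473 mod 13 = 10, 60473 mod 4 = 1.

x ≡ 60473 (mod 87516).


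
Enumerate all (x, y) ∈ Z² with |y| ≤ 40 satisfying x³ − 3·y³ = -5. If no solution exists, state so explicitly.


The equation is x³ - 3y³ = -5. For fixed y, x³ = 3·y³ − 5, so a solution requires the RHS to be a perfect cube.
Strategy: iterate y from -40 to 40, compute RHS = 3·y³ − 5, and check whether it is a (positive or negative) perfect cube.
Check small values of y:
  y = 0: RHS = -5 is not a perfect cube.
  y = 1: RHS = -2 is not a perfect cube.
  y = -1: RHS = -8 = (-2)³ ⇒ x = -2 works.
  y = 2: RHS = 19 is not a perfect cube.
  y = -2: RHS = -29 is not a perfect cube.
  y = 3: RHS = 76 is not a perfect cube.
  y = -3: RHS = -86 is not a perfect cube.
Continuing the search up to |y| = 40 finds no further solutions beyond those listed.
Collected solutions: (-2, -1).

Solutions (with |y| ≤ 40): (-2, -1).


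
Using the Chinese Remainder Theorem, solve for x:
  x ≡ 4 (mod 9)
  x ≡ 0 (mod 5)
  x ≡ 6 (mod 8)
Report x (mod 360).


Moduli 9, 5, 8 are pairwise coprime; by CRT there is a unique solution modulo M = 9 · 5 · 8 = 360.
Solve pairwise, accumulating the modulus:
  Start with x ≡ 4 (mod 9).
  Combine with x ≡ 0 (mod 5): since gcd(9, 5) = 1, we get a unique residue mod 45.
    Write x = 4 + 9·t and substitute into x ≡ 0 (mod 5): 9·t ≡ 0 − 4 = -4 (mod 5).
    Reduce coefficients mod 5: 4·t ≡ 1 (mod 5).
    The inverse of 4 mod 5 is 4 (since 4·4 = 16 = 3·5 + 1), so t ≡ 4·1 = 4 ≡ 4 (mod 5).
    Then x = 4 + 9·4 = 40, valid modulo lcm(9, 5) = 45: x ≡ 40 (mod 45).
  Combine with x ≡ 6 (mod 8): since gcd(45, 8) = 1, we get a unique residue mod 360.
    Write x = 40 + 45·t and substitute into x ≡ 6 (mod 8): 45·t ≡ 6 − 40 = -34 (mod 8).
    Reduce coefficients mod 8: 5·t ≡ 6 (mod 8).
    The inverse of 5 mod 8 is 5 (since 5·5 = 25 = 3·8 + 1), so t ≡ 5·6 = 30 ≡ 6 (mod 8).
    Then x = 40 + 45·6 = 310, valid modulo lcm(45, 8) = 360: x ≡ 310 (mod 360).
Verify: 310 mod 9 = 4 ✓, 310 mod 5 = 0 ✓, 310 mod 8 = 6 ✓.

x ≡ 310 (mod 360).


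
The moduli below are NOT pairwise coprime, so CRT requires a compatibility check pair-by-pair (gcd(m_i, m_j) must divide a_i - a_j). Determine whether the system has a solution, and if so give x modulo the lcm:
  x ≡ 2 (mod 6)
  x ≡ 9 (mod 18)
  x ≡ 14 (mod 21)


Moduli 6, 18, 21 are not pairwise coprime, so CRT works modulo lcm(m_i) when all pairwise compatibility conditions hold.
Pairwise compatibility: gcd(m_i, m_j) must divide a_i - a_j for every pair.
Merge one congruence at a time:
  Start: x ≡ 2 (mod 6).
  Combine with x ≡ 9 (mod 18): gcd(6, 18) = 6, and 9 - 2 = 7 is NOT divisible by 6.
    ⇒ system is inconsistent (no integer solution).

No solution (the system is inconsistent).


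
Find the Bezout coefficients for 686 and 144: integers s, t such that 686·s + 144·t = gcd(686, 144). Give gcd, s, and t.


Euclidean algorithm on (686, 144) — divide until remainder is 0:
  686 = 4 · 144 + 110
  144 = 1 · 110 + 34
  110 = 3 · 34 + 8
  34 = 4 · 8 + 2
  8 = 4 · 2 + 0
gcd(686, 144) = 2.
Track Bezout coefficients alongside the remainders: start with r₀ = 686 = a·1 + b·0 (s = 1, t = 0) and r₁ = 144 = a·0 + b·1 (s = 0, t = 1); each new remainder r_{k+1} = r_{k-1} − q_k·r_k inherits s_{k+1} = s_{k-1} − q_k·s_k, t_{k+1} = t_{k-1} − q_k·t_k, so r_k = a·s_k + b·t_k at every step:
  q = 4: r = 110, s = 1 − 4·0 = 1, t = 0 − 4·1 = -4  (check: 686·1 + 144·(-4) = 110)
  q = 1: r = 34, s = 0 − 1·1 = -1, t = 1 − 1·(-4) = 5  (check: 686·(-1) + 144·5 = 34)
  q = 3: r = 8, s = 1 − 3·(-1) = 4, t = -4 − 3·5 = -19  (check: 686·4 + 144·(-19) = 8)
  q = 4: r = 2, s = -1 − 4·4 = -17, t = 5 − 4·(-19) = 81  (check: 686·(-17) + 144·81 = 2)
The row with r = 2 (the gcd) gives the Bezout coefficients s = -17, t = 81.
Result: 686 · (-17) + 144 · (81) = 2.

gcd(686, 144) = 2; s = -17, t = 81 (check: 686·(-17) + 144·81 = 2).


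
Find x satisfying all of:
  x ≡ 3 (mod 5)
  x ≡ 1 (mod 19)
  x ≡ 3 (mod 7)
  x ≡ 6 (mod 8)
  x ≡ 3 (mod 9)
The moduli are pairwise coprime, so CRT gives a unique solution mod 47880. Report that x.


Product of moduli M = 5 · 19 · 7 · 8 · 9 = 47880.
Merge one congruence at a time:
  Start: x ≡ 3 (mod 5).
  Combine with x ≡ 1 (mod 19); new modulus lcm = 95.
    Write x = 3 + 5·t and substitute into x ≡ 1 (mod 19): 5·t ≡ 1 − 3 = -2 (mod 19).
    Reduce coefficients mod 19: 5·t ≡ 17 (mod 19).
    The inverse of 5 mod 19 is 4 (since 5·4 = 20 = 1·19 + 1), so t ≡ 4·17 = 68 ≡ 11 (mod 19).
    Then x = 3 + 5·11 = 58, valid modulo lcm(5, 19) = 95: x ≡ 58 (mod 95).
  Combine with x ≡ 3 (mod 7); new modulus lcm = 665.
    Write x = 58 + 95·t and substitute into x ≡ 3 (mod 7): 95·t ≡ 3 − 58 = -55 (mod 7).
    Reduce coefficients mod 7: 4·t ≡ 1 (mod 7).
    The inverse of 4 mod 7 is 2 (since 4·2 = 8 = 1·7 + 1), so t ≡ 2·1 = 2 ≡ 2 (mod 7).
    Then x = 58 + 95·2 = 248, valid modulo lcm(95, 7) = 665: x ≡ 248 (mod 665).
  Combine with x ≡ 6 (mod 8); new modulus lcm = 5320.
    Write x = 248 + 665·t and substitute into x ≡ 6 (mod 8): 665·t ≡ 6 − 248 = -242 (mod 8).
    Reduce coefficients mod 8: 1·t ≡ 6 (mod 8).
    So t ≡ 6 (mod 8).
    Then x = 248 + 665·6 = 4238, valid modulo lcm(665, 8) = 5320: x ≡ 4238 (mod 5320).
  Combine with x ≡ 3 (mod 9); new modulus lcm = 47880.
    Write x = 4238 + 5320·t and substitute into x ≡ 3 (mod 9): 5320·t ≡ 3 − 4238 = -4235 (mod 9).
    Reduce coefficients mod 9: 1·t ≡ 4 (mod 9).
    So t ≡ 4 (mod 9).
    Then x = 4238 + 5320·4 = 25518, valid modulo lcm(5320, 9) = 47880: x ≡ 25518 (mod 47880).
Verify against each original: 25518 mod 5 = 3, 25518 mod 19 = 1, 25518 mod 7 = 3, 25518 mod 8 = 6, 25518 mod 9 = 3.

x ≡ 25518 (mod 47880).


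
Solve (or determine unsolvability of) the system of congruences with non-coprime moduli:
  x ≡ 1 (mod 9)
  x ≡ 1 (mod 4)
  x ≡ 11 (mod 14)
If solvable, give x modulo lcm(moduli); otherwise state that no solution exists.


Moduli 9, 4, 14 are not pairwise coprime, so CRT works modulo lcm(m_i) when all pairwise compatibility conditions hold.
Pairwise compatibility: gcd(m_i, m_j) must divide a_i - a_j for every pair.
Merge one congruence at a time:
  Start: x ≡ 1 (mod 9).
  Combine with x ≡ 1 (mod 4): gcd(9, 4) = 1; 1 - 1 = 0, which IS divisible by 1, so compatible.
    Write x = 1 + 9·t and substitute into x ≡ 1 (mod 4): 9·t ≡ 1 − 1 = 0 (mod 4).
    Reduce coefficients mod 4: 1·t ≡ 0 (mod 4).
    So t ≡ 0 (mod 4).
    Then x = 1 + 9·0 = 1, valid modulo lcm(9, 4) = 36: x ≡ 1 (mod 36).
  Combine with x ≡ 11 (mod 14): gcd(36, 14) = 2; 11 - 1 = 10, which IS divisible by 2, so compatible.
    Write x = 1 + 36·t and substitute into x ≡ 11 (mod 14): 36·t ≡ 11 − 1 = 10 (mod 14).
    Divide the congruence (and modulus) by g = 2: 18·t ≡ 5 (mod 7).
    Reduce coefficients mod 7: 4·t ≡ 5 (mod 7).
    The inverse of 4 mod 7 is 2 (since 4·2 = 8 = 1·7 + 1), so t ≡ 2·5 = 10 ≡ 3 (mod 7).
    Then x = 1 + 36·3 = 109, valid modulo lcm(36, 14) = 252: x ≡ 109 (mod 252).
Verify: 109 mod 9 = 1, 109 mod 4 = 1, 109 mod 14 = 11.

x ≡ 109 (mod 252).


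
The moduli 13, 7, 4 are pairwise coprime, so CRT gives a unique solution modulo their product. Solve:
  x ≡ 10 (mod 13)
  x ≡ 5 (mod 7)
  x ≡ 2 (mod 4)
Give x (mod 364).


Moduli 13, 7, 4 are pairwise coprime; by CRT there is a unique solution modulo M = 13 · 7 · 4 = 364.
Solve pairwise, accumulating the modulus:
  Start with x ≡ 10 (mod 13).
  Combine with x ≡ 5 (mod 7): since gcd(13, 7) = 1, we get a unique residue mod 91.
    Write x = 10 + 13·t and substitute into x ≡ 5 (mod 7): 13·t ≡ 5 − 10 = -5 (mod 7).
    Reduce coefficients mod 7: 6·t ≡ 2 (mod 7).
    The inverse of 6 mod 7 is 6 (since 6·6 = 36 = 5·7 + 1), so t ≡ 6·2 = 12 ≡ 5 (mod 7).
    Then x = 10 + 13·5 = 75, valid modulo lcm(13, 7) = 91: x ≡ 75 (mod 91).
  Combine with x ≡ 2 (mod 4): since gcd(91, 4) = 1, we get a unique residue mod 364.
    Write x = 75 + 91·t and substitute into x ≡ 2 (mod 4): 91·t ≡ 2 − 75 = -73 (mod 4).
    Reduce coefficients mod 4: 3·t ≡ 3 (mod 4).
    The inverse of 3 mod 4 is 3 (since 3·3 = 9 = 2·4 + 1), so t ≡ 3·3 = 9 ≡ 1 (mod 4).
    Then x = 75 + 91·1 = 166, valid modulo lcm(91, 4) = 364: x ≡ 166 (mod 364).
Verify: 166 mod 13 = 10 ✓, 166 mod 7 = 5 ✓, 166 mod 4 = 2 ✓.

x ≡ 166 (mod 364).


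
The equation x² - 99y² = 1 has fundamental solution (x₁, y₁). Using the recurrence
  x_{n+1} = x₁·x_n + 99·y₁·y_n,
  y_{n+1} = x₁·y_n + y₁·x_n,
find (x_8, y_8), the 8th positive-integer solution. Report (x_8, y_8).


Step 1: Find the fundamental solution (x₁, y₁) of x² - 99y² = 1.
  Expand √99 as a continued fraction. a₀ = ⌊√99⌋ = 9; iterate m_{k+1} = d_k·a_k − m_k, d_{k+1} = (99 − m_{k+1}²)/d_k, a_{k+1} = ⌊(a₀ + m_{k+1})/d_{k+1}⌋ (starting m₀ = 0, d₀ = 1), with convergents p_k = a_k·p_{k-1} + p_{k-2}, q_k = a_k·q_{k-1} + q_{k-2} (p₋₁ = 1, q₋₁ = 0):
  k = 0: a₀ = 9; p₀/q₀ = 9/1; p₀² − 99·q₀² = 81 − 99 = -18.
  k = 1: m = 9, d = 18, a = ⌊(9 + 9)/18⌋ = 1; p/q = (1·9 + 1)/(1·1 + 0) = 10/1; p² − 99·q² = 100 − 99 = 1.
  The first convergent with p² − 99·q² = 1 gives the fundamental solution (x₁, y₁) = (10, 1).
Step 2: Apply the recurrence (x_{n+1}, y_{n+1}) = (x₁x_n + 99y₁y_n, x₁y_n + y₁x_n) repeatedly.
  From (x_1, y_1) = (10, 1): x_2 = 10·10 + 99·1·1 = 199; y_2 = 10·1 + 1·10 = 20.
  From (x_2, y_2) = (199, 20): x_3 = 10·199 + 99·1·20 = 3970; y_3 = 10·20 + 1·199 = 399.
  From (x_3, y_3) = (3970, 399): x_4 = 10·3970 + 99·1·399 = 79201; y_4 = 10·399 + 1·3970 = 7960.
  From (x_4, y_4) = (79201, 7960): x_5 = 10·79201 + 99·1·7960 = 1580050; y_5 = 10·7960 + 1·79201 = 158801.
  From (x_5, y_5) = (1580050, 158801): x_6 = 10·1580050 + 99·1·158801 = 31521799; y_6 = 10·158801 + 1·1580050 = 3168060.
  From (x_6, y_6) = (31521799, 3168060): x_7 = 10·31521799 + 99·1·3168060 = 628855930; y_7 = 10·3168060 + 1·31521799 = 63202399.
  From (x_7, y_7) = (628855930, 63202399): x_8 = 10·628855930 + 99·1·63202399 = 12545596801; y_8 = 10·63202399 + 1·628855930 = 1260879920.
Step 3: Verify x_8² - 99·y_8² = 157391999093261433601 - 157391999093261433600 = 1 (should be 1). ✓

(x_1, y_1) = (10, 1); (x_8, y_8) = (12545596801, 1260879920).


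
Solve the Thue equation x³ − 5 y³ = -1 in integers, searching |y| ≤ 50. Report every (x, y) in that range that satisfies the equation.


The equation is x³ - 5y³ = -1. For fixed y, x³ = 5·y³ − 1, so a solution requires the RHS to be a perfect cube.
Strategy: iterate y from -50 to 50, compute RHS = 5·y³ − 1, and check whether it is a (positive or negative) perfect cube.
Check small values of y:
  y = 0: RHS = -1 = (-1)³ ⇒ x = -1 works.
  y = 1: RHS = 4 is not a perfect cube.
  y = -1: RHS = -6 is not a perfect cube.
  y = 2: RHS = 39 is not a perfect cube.
  y = -2: RHS = -41 is not a perfect cube.
  y = 3: RHS = 134 is not a perfect cube.
  y = -3: RHS = -136 is not a perfect cube.
Continuing the search up to |y| = 50 finds no further solutions beyond those listed.
Collected solutions: (-1, 0).

Solutions (with |y| ≤ 50): (-1, 0).


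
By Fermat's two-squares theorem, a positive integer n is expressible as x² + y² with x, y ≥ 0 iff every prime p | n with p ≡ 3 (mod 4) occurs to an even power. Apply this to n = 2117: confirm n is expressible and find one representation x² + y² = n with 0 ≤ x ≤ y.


Step 1: Factor n = 2117 = 29 · 73.
Step 2: Check the mod-4 condition on each prime factor: 29 ≡ 1 (mod 4), exponent 1; 73 ≡ 1 (mod 4), exponent 1.
All primes ≡ 3 (mod 4) appear to even exponent (or don't appear), so by the two-squares theorem n IS expressible as a sum of two squares.
Step 3: Build a representation. Here n = 29 · 73 is a product of primes ≡ 1 (mod 4). Each prime p ≡ 1 (mod 4) is itself a sum of two squares; find a² by testing p − a² for a perfect square:
  29: 29 − 1² = 28, 29 − 2² = 25 = 5² ⇒ 29 = 2² + 5².
  73: 73 − 1² = 72, 73 − 2² = 69, 73 − 3² = 64 = 8² ⇒ 73 = 3² + 8².
  Combine using the Brahmagupta–Fibonacci identity (a² + b²)(c² + d²) = (ac − bd)² + (ad + bc)² = (ac + bd)² + (ad − bc)²:
  29 · 73 = 2117: from (2² + 5²)(3² + 8²), take (2·3 − 5·8, 2·8 + 5·3) = (6 − 40, 16 + 15) = (-34, 31); dropping signs (only squares matter) gives (34, 31); check 34² + 31² = 1156 + 961 = 2117 ✓.
Step 4: Order so x ≤ y and verify: 31² + 34² = 961 + 1156 = 2117 = n. ✓

n = 2117 = 31² + 34² (one valid representation with x ≤ y).


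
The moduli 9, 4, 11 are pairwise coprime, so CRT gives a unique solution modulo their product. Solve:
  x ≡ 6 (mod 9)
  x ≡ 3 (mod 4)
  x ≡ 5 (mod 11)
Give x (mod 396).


Moduli 9, 4, 11 are pairwise coprime; by CRT there is a unique solution modulo M = 9 · 4 · 11 = 396.
Solve pairwise, accumulating the modulus:
  Start with x ≡ 6 (mod 9).
  Combine with x ≡ 3 (mod 4): since gcd(9, 4) = 1, we get a unique residue mod 36.
    Write x = 6 + 9·t and substitute into x ≡ 3 (mod 4): 9·t ≡ 3 − 6 = -3 (mod 4).
    Reduce coefficients mod 4: 1·t ≡ 1 (mod 4).
    So t ≡ 1 (mod 4).
    Then x = 6 + 9·1 = 15, valid modulo lcm(9, 4) = 36: x ≡ 15 (mod 36).
  Combine with x ≡ 5 (mod 11): since gcd(36, 11) = 1, we get a unique residue mod 396.
    Write x = 15 + 36·t and substitute into x ≡ 5 (mod 11): 36·t ≡ 5 − 15 = -10 (mod 11).
    Reduce coefficients mod 11: 3·t ≡ 1 (mod 11).
    The inverse of 3 mod 11 is 4 (since 3·4 = 12 = 1·11 + 1), so t ≡ 4·1 = 4 ≡ 4 (mod 11).
    Then x = 15 + 36·4 = 159, valid modulo lcm(36, 11) = 396: x ≡ 159 (mod 396).
Verify: 159 mod 9 = 6 ✓, 159 mod 4 = 3 ✓, 159 mod 11 = 5 ✓.

x ≡ 159 (mod 396).


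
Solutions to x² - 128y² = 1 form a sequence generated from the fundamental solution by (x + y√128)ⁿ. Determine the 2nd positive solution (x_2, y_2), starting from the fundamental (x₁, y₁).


Step 1: Find the fundamental solution (x₁, y₁) of x² - 128y² = 1.
  Expand √128 as a continued fraction. a₀ = ⌊√128⌋ = 11; iterate m_{k+1} = d_k·a_k − m_k, d_{k+1} = (128 − m_{k+1}²)/d_k, a_{k+1} = ⌊(a₀ + m_{k+1})/d_{k+1}⌋ (starting m₀ = 0, d₀ = 1), with convergents p_k = a_k·p_{k-1} + p_{k-2}, q_k = a_k·q_{k-1} + q_{k-2} (p₋₁ = 1, q₋₁ = 0):
  k = 0: a₀ = 11; p₀/q₀ = 11/1; p₀² − 128·q₀² = 121 − 128 = -7.
  k = 1: m = 11, d = 7, a = ⌊(11 + 11)/7⌋ = 3; p/q = (3·11 + 1)/(3·1 + 0) = 34/3; p² − 128·q² = 1156 − 1152 = 4.
  k = 2: m = 10, d = 4, a = ⌊(11 + 10)/4⌋ = 5; p/q = (5·34 + 11)/(5·3 + 1) = 181/16; p² − 128·q² = 32761 − 32768 = -7.
  k = 3: m = 10, d = 7, a = ⌊(11 + 10)/7⌋ = 3; p/q = (3·181 + 34)/(3·16 + 3) = 577/51; p² − 128·q² = 332929 − 332928 = 1.
  The first convergent with p² − 128·q² = 1 gives the fundamental solution (x₁, y₁) = (577, 51).
Step 2: Apply the recurrence (x_{n+1}, y_{n+1}) = (x₁x_n + 128y₁y_n, x₁y_n + y₁x_n) repeatedly.
  From (x_1, y_1) = (577, 51): x_2 = 577·577 + 128·51·51 = 665857; y_2 = 577·51 + 51·577 = 58854.
Step 3: Verify x_2² - 128·y_2² = 443365544449 - 443365544448 = 1 (should be 1). ✓

(x_1, y_1) = (577, 51); (x_2, y_2) = (665857, 58854).


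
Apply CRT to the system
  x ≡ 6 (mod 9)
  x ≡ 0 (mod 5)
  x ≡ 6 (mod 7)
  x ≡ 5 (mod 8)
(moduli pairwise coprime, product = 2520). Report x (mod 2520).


Product of moduli M = 9 · 5 · 7 · 8 = 2520.
Merge one congruence at a time:
  Start: x ≡ 6 (mod 9).
  Combine with x ≡ 0 (mod 5); new modulus lcm = 45.
    Write x = 6 + 9·t and substitute into x ≡ 0 (mod 5): 9·t ≡ 0 − 6 = -6 (mod 5).
    Reduce coefficients mod 5: 4·t ≡ 4 (mod 5).
    The inverse of 4 mod 5 is 4 (since 4·4 = 16 = 3·5 + 1), so t ≡ 4·4 = 16 ≡ 1 (mod 5).
    Then x = 6 + 9·1 = 15, valid modulo lcm(9, 5) = 45: x ≡ 15 (mod 45).
  Combine with x ≡ 6 (mod 7); new modulus lcm = 315.
    Write x = 15 + 45·t and substitute into x ≡ 6 (mod 7): 45·t ≡ 6 − 15 = -9 (mod 7).
    Reduce coefficients mod 7: 3·t ≡ 5 (mod 7).
    The inverse of 3 mod 7 is 5 (since 3·5 = 15 = 2·7 + 1), so t ≡ 5·5 = 25 ≡ 4 (mod 7).
    Then x = 15 + 45·4 = 195, valid modulo lcm(45, 7) = 315: x ≡ 195 (mod 315).
  Combine with x ≡ 5 (mod 8); new modulus lcm = 2520.
    Write x = 195 + 315·t and substitute into x ≡ 5 (mod 8): 315·t ≡ 5 − 195 = -190 (mod 8).
    Reduce coefficients mod 8: 3·t ≡ 2 (mod 8).
    The inverse of 3 mod 8 is 3 (since 3·3 = 9 = 1·8 + 1), so t ≡ 3·2 = 6 ≡ 6 (mod 8).
    Then x = 195 + 315·6 = 2085, valid modulo lcm(315, 8) = 2520: x ≡ 2085 (mod 2520).
Verify against each original: 2085 mod 9 = 6, 2085 mod 5 = 0, 2085 mod 7 = 6, 2085 mod 8 = 5.

x ≡ 2085 (mod 2520).


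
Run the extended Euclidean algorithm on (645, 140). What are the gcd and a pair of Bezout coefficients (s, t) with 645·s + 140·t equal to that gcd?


Euclidean algorithm on (645, 140) — divide until remainder is 0:
  645 = 4 · 140 + 85
  140 = 1 · 85 + 55
  85 = 1 · 55 + 30
  55 = 1 · 30 + 25
  30 = 1 · 25 + 5
  25 = 5 · 5 + 0
gcd(645, 140) = 5.
Track Bezout coefficients alongside the remainders: start with r₀ = 645 = a·1 + b·0 (s = 1, t = 0) and r₁ = 140 = a·0 + b·1 (s = 0, t = 1); each new remainder r_{k+1} = r_{k-1} − q_k·r_k inherits s_{k+1} = s_{k-1} − q_k·s_k, t_{k+1} = t_{k-1} − q_k·t_k, so r_k = a·s_k + b·t_k at every step:
  q = 4: r = 85, s = 1 − 4·0 = 1, t = 0 − 4·1 = -4  (check: 645·1 + 140·(-4) = 85)
  q = 1: r = 55, s = 0 − 1·1 = -1, t = 1 − 1·(-4) = 5  (check: 645·(-1) + 140·5 = 55)
  q = 1: r = 30, s = 1 − 1·(-1) = 2, t = -4 − 1·5 = -9  (check: 645·2 + 140·(-9) = 30)
  q = 1: r = 25, s = -1 − 1·2 = -3, t = 5 − 1·(-9) = 14  (check: 645·(-3) + 140·14 = 25)
  q = 1: r = 5, s = 2 − 1·(-3) = 5, t = -9 − 1·14 = -23  (check: 645·5 + 140·(-23) = 5)
The row with r = 5 (the gcd) gives the Bezout coefficients s = 5, t = -23.
Result: 645 · (5) + 140 · (-23) = 5.

gcd(645, 140) = 5; s = 5, t = -23 (check: 645·5 + 140·(-23) = 5).


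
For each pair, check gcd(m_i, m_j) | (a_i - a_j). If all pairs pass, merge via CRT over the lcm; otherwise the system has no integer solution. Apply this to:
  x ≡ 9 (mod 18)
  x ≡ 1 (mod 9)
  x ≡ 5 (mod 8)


Moduli 18, 9, 8 are not pairwise coprime, so CRT works modulo lcm(m_i) when all pairwise compatibility conditions hold.
Pairwise compatibility: gcd(m_i, m_j) must divide a_i - a_j for every pair.
Merge one congruence at a time:
  Start: x ≡ 9 (mod 18).
  Combine with x ≡ 1 (mod 9): gcd(18, 9) = 9, and 1 - 9 = -8 is NOT divisible by 9.
    ⇒ system is inconsistent (no integer solution).

No solution (the system is inconsistent).


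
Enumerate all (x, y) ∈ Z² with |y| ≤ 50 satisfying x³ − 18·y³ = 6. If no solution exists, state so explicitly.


The equation is x³ - 18y³ = 6. For fixed y, x³ = 18·y³ + 6, so a solution requires the RHS to be a perfect cube.
Strategy: iterate y from -50 to 50, compute RHS = 18·y³ + 6, and check whether it is a (positive or negative) perfect cube.
Check small values of y:
  y = 0: RHS = 6 is not a perfect cube.
  y = 1: RHS = 24 is not a perfect cube.
  y = -1: RHS = -12 is not a perfect cube.
  y = 2: RHS = 150 is not a perfect cube.
  y = -2: RHS = -138 is not a perfect cube.
  y = 3: RHS = 492 is not a perfect cube.
  y = -3: RHS = -480 is not a perfect cube.
Continuing the search up to |y| = 50 finds no solutions either.
No (x, y) in the scanned range satisfies the equation.

No integer solutions with |y| ≤ 50.


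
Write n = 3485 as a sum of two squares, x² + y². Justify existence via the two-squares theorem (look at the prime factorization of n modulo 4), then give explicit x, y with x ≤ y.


Step 1: Factor n = 3485 = 5 · 17 · 41.
Step 2: Check the mod-4 condition on each prime factor: 5 ≡ 1 (mod 4), exponent 1; 17 ≡ 1 (mod 4), exponent 1; 41 ≡ 1 (mod 4), exponent 1.
All primes ≡ 3 (mod 4) appear to even exponent (or don't appear), so by the two-squares theorem n IS expressible as a sum of two squares.
Step 3: Build a representation. Here n = 5 · 17 · 41 is a product of primes ≡ 1 (mod 4). Each prime p ≡ 1 (mod 4) is itself a sum of two squares; find a² by testing p − a² for a perfect square:
  5: 5 − 1² = 4 = 2² ⇒ 5 = 1² + 2².
  17: 17 − 1² = 16 = 4² ⇒ 17 = 1² + 4².
  41: 41 − 1² = 40, 41 − 2² = 37, 41 − 3² = 32, 41 − 4² = 25 = 5² ⇒ 41 = 4² + 5².
  Combine using the Brahmagupta–Fibonacci identity (a² + b²)(c² + d²) = (ac − bd)² + (ad + bc)² = (ac + bd)² + (ad − bc)²:
  5 · 17 = 85: from (1² + 2²)(1² + 4²), take (1·1 − 2·4, 1·4 + 2·1) = (1 − 8, 4 + 2) = (-7, 6); dropping signs (only squares matter) gives (7, 6); check 7² + 6² = 49 + 36 = 85 ✓.
  85 · 41 = 3485: from (7² + 6²)(4² + 5²), take (7·4 − 6·5, 7·5 + 6·4) = (28 − 30, 35 + 24) = (-2, 59); dropping signs (only squares matter) gives (2, 59); check 2² + 59² = 4 + 3481 = 3485 ✓.
Step 4: Order so x ≤ y and verify: 2² + 59² = 4 + 3481 = 3485 = n. ✓

n = 3485 = 2² + 59² (one valid representation with x ≤ y).


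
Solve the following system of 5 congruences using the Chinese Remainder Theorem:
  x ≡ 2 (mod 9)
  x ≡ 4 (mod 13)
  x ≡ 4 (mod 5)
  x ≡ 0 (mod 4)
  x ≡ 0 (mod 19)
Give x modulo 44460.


Product of moduli M = 9 · 13 · 5 · 4 · 19 = 44460.
Merge one congruence at a time:
  Start: x ≡ 2 (mod 9).
  Combine with x ≡ 4 (mod 13); new modulus lcm = 117.
    Write x = 2 + 9·t and substitute into x ≡ 4 (mod 13): 9·t ≡ 4 − 2 = 2 (mod 13).
    The inverse of 9 mod 13 is 3 (since 9·3 = 27 = 2·13 + 1), so t ≡ 3·2 = 6 ≡ 6 (mod 13).
    Then x = 2 + 9·6 = 56, valid modulo lcm(9, 13) = 117: x ≡ 56 (mod 117).
  Combine with x ≡ 4 (mod 5); new modulus lcm = 585.
    Write x = 56 + 117·t and substitute into x ≡ 4 (mod 5): 117·t ≡ 4 − 56 = -52 (mod 5).
    Reduce coefficients mod 5: 2·t ≡ 3 (mod 5).
    The inverse of 2 mod 5 is 3 (since 2·3 = 6 = 1·5 + 1), so t ≡ 3·3 = 9 ≡ 4 (mod 5).
    Then x = 56 + 117·4 = 524, valid modulo lcm(117, 5) = 585: x ≡ 524 (mod 585).
  Combine with x ≡ 0 (mod 4); new modulus lcm = 2340.
    Write x = 524 + 585·t and substitute into x ≡ 0 (mod 4): 585·t ≡ 0 − 524 = -524 (mod 4).
    Reduce coefficients mod 4: 1·t ≡ 0 (mod 4).
    So t ≡ 0 (mod 4).
    Then x = 524 + 585·0 = 524, valid modulo lcm(585, 4) = 2340: x ≡ 524 (mod 2340).
  Combine with x ≡ 0 (mod 19); new modulus lcm = 44460.
    Write x = 524 + 2340·t and substitute into x ≡ 0 (mod 19): 2340·t ≡ 0 − 524 = -524 (mod 19).
    Reduce coefficients mod 19: 3·t ≡ 8 (mod 19).
    The inverse of 3 mod 19 is 13 (since 3·13 = 39 = 2·19 + 1), so t ≡ 13·8 = 104 ≡ 9 (mod 19).
    Then x = 524 + 2340·9 = 21584, valid modulo lcm(2340, 19) = 44460: x ≡ 21584 (mod 44460).
Verify against each original: 21584 mod 9 = 2, 21584 mod 13 = 4, 21584 mod 5 = 4, 21584 mod 4 = 0, 21584 mod 19 = 0.

x ≡ 21584 (mod 44460).
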